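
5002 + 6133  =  11135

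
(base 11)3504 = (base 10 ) 4602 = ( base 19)ce4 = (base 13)2130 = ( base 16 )11fa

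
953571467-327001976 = 626569491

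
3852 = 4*963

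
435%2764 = 435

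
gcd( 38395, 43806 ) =7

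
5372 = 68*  79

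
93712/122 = 46856/61 = 768.13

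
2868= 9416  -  6548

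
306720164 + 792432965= 1099153129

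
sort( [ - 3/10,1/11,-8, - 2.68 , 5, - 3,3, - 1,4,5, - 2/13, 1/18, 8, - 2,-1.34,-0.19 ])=[ - 8, - 3, - 2.68, - 2, - 1.34, - 1,-3/10 , - 0.19, - 2/13, 1/18, 1/11, 3, 4, 5, 5,8 ] 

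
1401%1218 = 183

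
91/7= 13 = 13.00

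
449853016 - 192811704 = 257041312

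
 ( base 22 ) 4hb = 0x911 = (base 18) 72H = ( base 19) 683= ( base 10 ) 2321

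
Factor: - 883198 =  -  2^1*383^1  *  1153^1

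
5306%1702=200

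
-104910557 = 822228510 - 927139067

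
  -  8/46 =  -  1 +19/23 = - 0.17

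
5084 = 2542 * 2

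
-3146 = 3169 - 6315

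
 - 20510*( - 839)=17207890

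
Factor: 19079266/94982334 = 9539633/47491167 = 3^( - 1)* 2111^( - 1 ) * 7499^( - 1)*9539633^1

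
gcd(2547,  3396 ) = 849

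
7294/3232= 3647/1616 = 2.26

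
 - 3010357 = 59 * ( - 51023 ) 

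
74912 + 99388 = 174300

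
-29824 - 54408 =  - 84232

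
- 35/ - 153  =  35/153=0.23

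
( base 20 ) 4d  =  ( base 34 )2P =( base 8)135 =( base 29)36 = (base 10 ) 93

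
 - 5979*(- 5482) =32776878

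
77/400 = 77/400 = 0.19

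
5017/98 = 51+19/98 = 51.19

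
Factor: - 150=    - 2^1*3^1*5^2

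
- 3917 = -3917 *1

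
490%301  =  189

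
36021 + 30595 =66616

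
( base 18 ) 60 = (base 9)130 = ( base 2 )1101100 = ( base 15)73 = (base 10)108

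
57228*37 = 2117436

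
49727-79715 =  - 29988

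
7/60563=7/60563 = 0.00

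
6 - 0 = 6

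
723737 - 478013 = 245724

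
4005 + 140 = 4145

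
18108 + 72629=90737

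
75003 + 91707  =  166710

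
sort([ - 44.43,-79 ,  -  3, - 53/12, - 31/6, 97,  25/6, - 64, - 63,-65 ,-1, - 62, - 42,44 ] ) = [  -  79,-65, - 64, - 63, - 62, - 44.43,-42, - 31/6,-53/12, - 3, - 1  ,  25/6, 44,  97] 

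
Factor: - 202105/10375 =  -487/25 = -  5^( - 2) * 487^1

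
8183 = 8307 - 124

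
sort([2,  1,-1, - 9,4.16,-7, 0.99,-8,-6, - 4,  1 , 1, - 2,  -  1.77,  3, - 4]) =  [ - 9, - 8, - 7, - 6,-4, - 4, - 2, - 1.77 , - 1 , 0.99,  1,  1,  1, 2, 3, 4.16 ] 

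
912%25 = 12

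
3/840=1/280 = 0.00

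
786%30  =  6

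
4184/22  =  2092/11= 190.18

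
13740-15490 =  - 1750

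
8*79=632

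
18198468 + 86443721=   104642189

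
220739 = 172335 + 48404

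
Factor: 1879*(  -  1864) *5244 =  - 2^5 * 3^1*19^1 * 23^1 * 233^1*1879^1 = - 18366879264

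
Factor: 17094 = 2^1*3^1*7^1*11^1*37^1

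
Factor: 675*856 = 2^3*3^3*5^2*107^1=577800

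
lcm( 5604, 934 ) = 5604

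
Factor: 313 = 313^1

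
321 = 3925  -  3604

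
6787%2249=40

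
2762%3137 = 2762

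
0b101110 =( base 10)46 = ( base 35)1B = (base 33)1D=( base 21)24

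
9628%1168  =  284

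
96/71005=96/71005= 0.00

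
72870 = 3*24290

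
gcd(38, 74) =2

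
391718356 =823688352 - 431969996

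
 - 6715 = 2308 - 9023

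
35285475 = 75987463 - 40701988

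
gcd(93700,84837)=1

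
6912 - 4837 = 2075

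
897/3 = 299 = 299.00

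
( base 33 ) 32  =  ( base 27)3K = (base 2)1100101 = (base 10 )101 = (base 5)401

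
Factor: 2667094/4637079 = 2^1 * 3^(-2 )*515231^(  -  1)*1333547^1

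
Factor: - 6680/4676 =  - 10/7 = - 2^1*5^1*7^( - 1 ) 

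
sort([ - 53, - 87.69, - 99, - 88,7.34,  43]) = [ - 99, - 88, - 87.69, - 53 , 7.34,43] 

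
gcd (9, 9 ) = 9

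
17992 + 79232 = 97224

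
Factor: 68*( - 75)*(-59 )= 2^2*3^1*5^2*17^1*59^1 = 300900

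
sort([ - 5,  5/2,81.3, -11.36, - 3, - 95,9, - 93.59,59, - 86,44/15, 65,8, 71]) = [ - 95, - 93.59 , - 86, -11.36,-5, - 3,5/2,44/15,  8,9,59,65,71, 81.3]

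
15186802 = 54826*277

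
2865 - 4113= - 1248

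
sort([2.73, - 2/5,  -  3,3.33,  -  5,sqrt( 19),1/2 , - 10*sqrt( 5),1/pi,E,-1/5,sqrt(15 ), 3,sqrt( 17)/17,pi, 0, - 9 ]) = [ - 10*sqrt(5 ), - 9, - 5, -3, - 2/5 ,  -  1/5,0,sqrt( 17 ) /17,1/pi, 1/2,  E,2.73, 3,pi, 3.33,sqrt( 15),sqrt(19 )]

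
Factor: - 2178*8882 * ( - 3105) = 2^2*  3^5* 5^1 * 11^2*23^1 * 4441^1 = 60066212580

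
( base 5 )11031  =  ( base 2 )1011111110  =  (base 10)766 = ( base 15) 361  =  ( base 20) 1i6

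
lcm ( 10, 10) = 10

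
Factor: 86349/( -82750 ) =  - 2^ ( - 1)*3^1*5^ ( - 3)*107^1*269^1*331^ ( - 1)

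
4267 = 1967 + 2300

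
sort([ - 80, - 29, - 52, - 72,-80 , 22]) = [  -  80, - 80, - 72,  -  52, - 29,22 ] 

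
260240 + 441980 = 702220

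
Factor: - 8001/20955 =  - 3^1*5^(  -  1 )*7^1*11^( - 1 )= -  21/55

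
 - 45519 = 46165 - 91684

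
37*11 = 407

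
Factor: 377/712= 2^( - 3)*13^1*29^1*89^( - 1 )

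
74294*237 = 17607678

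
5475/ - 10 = -1095/2 = - 547.50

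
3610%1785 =40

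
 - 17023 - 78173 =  - 95196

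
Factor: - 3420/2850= -6/5 = - 2^1*3^1*5^( - 1)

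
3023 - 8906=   -  5883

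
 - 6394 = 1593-7987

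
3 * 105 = 315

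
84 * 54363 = 4566492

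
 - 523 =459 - 982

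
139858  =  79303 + 60555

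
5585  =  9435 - 3850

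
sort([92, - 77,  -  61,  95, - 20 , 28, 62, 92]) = [  -  77, - 61,-20, 28, 62, 92, 92, 95] 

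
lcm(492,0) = 0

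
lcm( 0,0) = 0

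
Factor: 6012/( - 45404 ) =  - 3^2*167^1*11351^ ( -1 ) = - 1503/11351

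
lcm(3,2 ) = 6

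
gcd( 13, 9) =1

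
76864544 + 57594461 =134459005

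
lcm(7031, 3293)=260147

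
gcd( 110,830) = 10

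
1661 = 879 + 782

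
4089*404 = 1651956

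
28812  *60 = 1728720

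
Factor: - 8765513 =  - 41^1*439^1*487^1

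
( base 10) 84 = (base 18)4C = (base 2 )1010100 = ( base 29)2q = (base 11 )77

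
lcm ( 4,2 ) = 4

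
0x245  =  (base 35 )GL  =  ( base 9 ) 715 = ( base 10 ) 581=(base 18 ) 1E5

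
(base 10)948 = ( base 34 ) ru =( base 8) 1664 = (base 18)2gc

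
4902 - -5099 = 10001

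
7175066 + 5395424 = 12570490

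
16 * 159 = 2544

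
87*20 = 1740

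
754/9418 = 377/4709 = 0.08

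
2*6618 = 13236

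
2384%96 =80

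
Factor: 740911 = 17^1*41^1*1063^1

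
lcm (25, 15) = 75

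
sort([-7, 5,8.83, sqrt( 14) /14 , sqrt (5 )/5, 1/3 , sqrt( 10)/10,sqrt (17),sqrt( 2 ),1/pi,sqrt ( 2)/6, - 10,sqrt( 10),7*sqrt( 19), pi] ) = [-10, - 7,sqrt( 2) /6 , sqrt(14)/14,sqrt( 10)/10,1/pi, 1/3,sqrt( 5) /5, sqrt( 2 ),pi,sqrt( 10),sqrt( 17 ),5,8.83,7*sqrt( 19) ] 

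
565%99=70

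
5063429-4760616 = 302813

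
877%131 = 91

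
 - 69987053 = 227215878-297202931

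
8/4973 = 8/4973 = 0.00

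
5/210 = 1/42 = 0.02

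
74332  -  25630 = 48702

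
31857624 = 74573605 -42715981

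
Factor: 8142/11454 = 59/83  =  59^1 * 83^ ( - 1 ) 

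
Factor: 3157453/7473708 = 2^( - 2)*3^(  -  6 )*11^(  -  1 )* 13^1*89^1*233^( - 1)*2729^1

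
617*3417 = 2108289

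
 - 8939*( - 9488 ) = 84813232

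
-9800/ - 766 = 12 + 304/383 = 12.79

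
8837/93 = 8837/93 = 95.02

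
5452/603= 9 + 25/603 = 9.04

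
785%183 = 53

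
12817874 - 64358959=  - 51541085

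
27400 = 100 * 274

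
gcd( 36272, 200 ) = 8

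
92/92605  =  92/92605=0.00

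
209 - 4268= - 4059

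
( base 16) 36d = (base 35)p2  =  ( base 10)877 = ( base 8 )1555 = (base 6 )4021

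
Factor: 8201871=3^3*17^1*107^1*167^1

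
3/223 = 3/223= 0.01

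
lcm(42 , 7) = 42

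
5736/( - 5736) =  - 1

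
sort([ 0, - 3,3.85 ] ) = [ - 3,0,3.85] 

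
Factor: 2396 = 2^2*599^1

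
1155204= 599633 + 555571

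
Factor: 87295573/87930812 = 2^( - 2 )*67^1*331^ ( - 1 ) * 66413^( - 1 )*1302919^1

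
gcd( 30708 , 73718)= 2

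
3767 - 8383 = -4616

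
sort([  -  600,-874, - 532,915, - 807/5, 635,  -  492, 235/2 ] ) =[ - 874,  -  600, - 532,-492 , -807/5, 235/2,635, 915 ] 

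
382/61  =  6+ 16/61 = 6.26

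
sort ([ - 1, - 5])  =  [ - 5,-1]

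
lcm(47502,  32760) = 950040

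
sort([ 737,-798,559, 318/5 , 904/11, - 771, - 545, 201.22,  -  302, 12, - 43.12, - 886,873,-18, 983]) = [-886, - 798,-771, - 545,-302,-43.12,-18, 12,  318/5, 904/11, 201.22,  559,737,873,  983]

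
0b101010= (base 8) 52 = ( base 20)22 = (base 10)42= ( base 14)30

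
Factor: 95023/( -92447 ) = - 167^1*193^(  -  1 ) * 479^ (-1 ) * 569^1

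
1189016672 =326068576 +862948096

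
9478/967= 9 + 775/967 = 9.80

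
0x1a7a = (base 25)al3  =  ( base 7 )25522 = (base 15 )201D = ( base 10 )6778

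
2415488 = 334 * 7232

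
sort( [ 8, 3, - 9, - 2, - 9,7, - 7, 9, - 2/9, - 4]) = [ - 9, - 9, - 7, - 4, - 2, - 2/9,3,7, 8,  9]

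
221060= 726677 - 505617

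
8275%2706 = 157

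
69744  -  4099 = 65645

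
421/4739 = 421/4739 = 0.09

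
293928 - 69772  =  224156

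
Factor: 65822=2^1*32911^1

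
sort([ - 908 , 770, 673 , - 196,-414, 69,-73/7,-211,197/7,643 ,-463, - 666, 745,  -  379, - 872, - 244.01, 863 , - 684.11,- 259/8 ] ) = [-908,-872,-684.11, - 666, - 463, - 414, - 379 , - 244.01, - 211,-196 ,-259/8,-73/7, 197/7 , 69, 643, 673,745,  770 , 863]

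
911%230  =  221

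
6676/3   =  6676/3 = 2225.33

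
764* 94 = 71816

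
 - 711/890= - 711/890  =  -0.80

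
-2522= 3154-5676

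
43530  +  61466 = 104996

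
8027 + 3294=11321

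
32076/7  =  4582 + 2/7 =4582.29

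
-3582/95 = -3582/95  =  - 37.71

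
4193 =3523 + 670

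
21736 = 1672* 13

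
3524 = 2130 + 1394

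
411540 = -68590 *( - 6)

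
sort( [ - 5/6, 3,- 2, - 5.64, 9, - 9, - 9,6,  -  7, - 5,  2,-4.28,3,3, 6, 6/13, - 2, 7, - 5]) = [-9 , - 9,- 7, - 5.64 , -5, - 5, - 4.28,  -  2, - 2, - 5/6,6/13,2,3, 3,3, 6,6,7, 9]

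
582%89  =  48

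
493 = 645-152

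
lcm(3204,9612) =9612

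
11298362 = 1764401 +9533961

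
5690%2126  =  1438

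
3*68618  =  205854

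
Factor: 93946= 2^1*107^1*439^1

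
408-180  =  228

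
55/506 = 5/46 = 0.11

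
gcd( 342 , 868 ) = 2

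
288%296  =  288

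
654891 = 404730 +250161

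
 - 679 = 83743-84422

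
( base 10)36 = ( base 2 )100100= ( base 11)33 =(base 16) 24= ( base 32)14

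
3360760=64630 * 52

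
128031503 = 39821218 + 88210285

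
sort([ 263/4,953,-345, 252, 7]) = [ - 345,7,263/4,252,  953]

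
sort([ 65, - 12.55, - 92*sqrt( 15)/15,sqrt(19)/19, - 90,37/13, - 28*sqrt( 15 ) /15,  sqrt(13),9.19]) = [-90, - 92*sqrt(15 )/15, - 12.55, - 28*sqrt(15) /15,sqrt(19 ) /19,37/13,sqrt ( 13),  9.19, 65 ]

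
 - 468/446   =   - 2+212/223 = - 1.05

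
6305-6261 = 44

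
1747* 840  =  1467480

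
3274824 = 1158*2828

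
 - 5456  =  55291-60747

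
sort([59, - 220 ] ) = [ - 220, 59]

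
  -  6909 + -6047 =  - 12956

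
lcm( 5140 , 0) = 0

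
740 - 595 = 145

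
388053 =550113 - 162060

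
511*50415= 25762065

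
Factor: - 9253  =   -19^1 *487^1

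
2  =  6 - 4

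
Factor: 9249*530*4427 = 21701021190 = 2^1*3^1*5^1 * 19^1*53^1 * 233^1 *3083^1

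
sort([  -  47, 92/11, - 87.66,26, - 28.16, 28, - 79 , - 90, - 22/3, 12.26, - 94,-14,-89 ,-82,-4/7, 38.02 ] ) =[ - 94, - 90, - 89, - 87.66,- 82,-79, - 47, - 28.16,-14 ,  -  22/3, - 4/7,92/11,  12.26, 26,28,38.02] 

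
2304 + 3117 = 5421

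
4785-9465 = - 4680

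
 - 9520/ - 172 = 55+15/43 = 55.35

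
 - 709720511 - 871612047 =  - 1581332558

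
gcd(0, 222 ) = 222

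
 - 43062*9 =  - 387558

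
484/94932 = 121/23733 = 0.01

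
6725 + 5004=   11729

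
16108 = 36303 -20195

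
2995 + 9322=12317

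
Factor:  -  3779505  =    -  3^2* 5^1 * 47^1 * 1787^1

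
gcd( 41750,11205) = 5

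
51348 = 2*25674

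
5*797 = 3985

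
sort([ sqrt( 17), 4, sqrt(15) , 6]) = [sqrt( 15),4,sqrt( 17),6 ] 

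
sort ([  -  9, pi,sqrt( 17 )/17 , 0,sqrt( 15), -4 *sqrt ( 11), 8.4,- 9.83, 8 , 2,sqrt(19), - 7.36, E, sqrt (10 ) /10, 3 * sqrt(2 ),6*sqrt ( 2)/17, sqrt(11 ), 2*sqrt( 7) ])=[-4*sqrt( 11) , - 9.83, - 9,-7.36,  0,sqrt (17 )/17, sqrt(10 )/10,  6 * sqrt(2)/17, 2,E, pi,sqrt( 11), sqrt(15), 3 * sqrt ( 2), sqrt ( 19), 2 * sqrt( 7 ),8, 8.4 ] 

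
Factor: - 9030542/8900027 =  - 2^1*17^( - 1)*29^1*191^( - 1 )  *  2741^( - 1 )*155699^1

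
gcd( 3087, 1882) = 1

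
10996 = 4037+6959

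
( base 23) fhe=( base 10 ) 8340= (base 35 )6sa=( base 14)307A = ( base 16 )2094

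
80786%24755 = 6521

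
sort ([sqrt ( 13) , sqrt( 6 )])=[ sqrt(6 ), sqrt( 13) ] 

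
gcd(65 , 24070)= 5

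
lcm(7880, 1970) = 7880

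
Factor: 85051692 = 2^2 * 3^2*11^1*397^1*541^1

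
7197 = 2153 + 5044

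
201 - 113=88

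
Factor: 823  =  823^1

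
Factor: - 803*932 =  - 748396 = - 2^2*11^1 * 73^1*233^1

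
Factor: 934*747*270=188378460 = 2^2*3^5*5^1*83^1 * 467^1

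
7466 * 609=4546794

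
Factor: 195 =3^1*5^1 * 13^1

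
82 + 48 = 130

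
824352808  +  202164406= 1026517214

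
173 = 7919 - 7746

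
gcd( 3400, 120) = 40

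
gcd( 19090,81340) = 830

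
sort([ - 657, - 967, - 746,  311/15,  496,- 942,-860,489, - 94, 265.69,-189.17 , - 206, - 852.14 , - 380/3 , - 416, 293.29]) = [- 967, - 942, - 860, - 852.14, - 746, - 657,-416, - 206, - 189.17 , - 380/3 , - 94,  311/15,265.69, 293.29 , 489,  496] 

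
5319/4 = 1329+3/4 = 1329.75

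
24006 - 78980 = -54974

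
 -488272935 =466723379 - 954996314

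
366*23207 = 8493762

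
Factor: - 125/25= - 5= - 5^1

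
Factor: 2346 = 2^1*3^1*17^1*23^1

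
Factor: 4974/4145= 2^1 * 3^1*5^( - 1) = 6/5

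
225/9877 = 225/9877 = 0.02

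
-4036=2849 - 6885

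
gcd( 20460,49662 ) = 186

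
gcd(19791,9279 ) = 9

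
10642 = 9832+810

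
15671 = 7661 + 8010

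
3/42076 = 3/42076 = 0.00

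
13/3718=1/286=0.00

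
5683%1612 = 847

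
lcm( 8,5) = 40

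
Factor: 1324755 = 3^4 * 5^1*3271^1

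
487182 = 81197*6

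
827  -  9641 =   -  8814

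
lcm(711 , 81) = 6399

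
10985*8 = 87880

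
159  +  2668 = 2827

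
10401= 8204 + 2197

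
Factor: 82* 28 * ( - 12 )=-2^5*3^1*7^1*41^1 =- 27552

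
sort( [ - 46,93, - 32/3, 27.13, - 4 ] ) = [ - 46  ,-32/3, - 4, 27.13,93 ]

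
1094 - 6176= - 5082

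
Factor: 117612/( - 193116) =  - 81/133 = - 3^4*7^(  -  1 )*19^( - 1)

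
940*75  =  70500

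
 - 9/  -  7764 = 3/2588=0.00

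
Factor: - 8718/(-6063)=2^1*43^( - 1 )*47^( - 1 )*1453^1=2906/2021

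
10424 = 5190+5234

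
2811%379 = 158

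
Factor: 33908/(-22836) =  - 49/33 = - 3^( - 1)*7^2*11^(- 1 ) 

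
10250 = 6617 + 3633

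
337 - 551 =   -  214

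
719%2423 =719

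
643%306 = 31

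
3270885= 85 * 38481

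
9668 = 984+8684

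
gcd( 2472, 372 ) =12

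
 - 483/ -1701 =23/81 =0.28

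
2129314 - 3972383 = - 1843069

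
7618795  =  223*34165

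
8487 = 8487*1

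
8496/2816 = 3 + 3/176 = 3.02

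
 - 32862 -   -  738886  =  706024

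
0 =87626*0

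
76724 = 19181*4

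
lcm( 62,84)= 2604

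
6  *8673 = 52038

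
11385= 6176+5209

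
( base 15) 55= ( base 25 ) 35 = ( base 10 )80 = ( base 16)50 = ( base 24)38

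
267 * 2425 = 647475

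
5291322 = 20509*258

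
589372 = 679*868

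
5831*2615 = 15248065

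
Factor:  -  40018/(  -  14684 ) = 20009/7342 =2^(-1 ) *11^1 * 17^1*107^1*3671^(-1)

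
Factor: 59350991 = 7^1*59^1*131^1*1097^1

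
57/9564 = 19/3188 = 0.01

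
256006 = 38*6737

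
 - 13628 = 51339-64967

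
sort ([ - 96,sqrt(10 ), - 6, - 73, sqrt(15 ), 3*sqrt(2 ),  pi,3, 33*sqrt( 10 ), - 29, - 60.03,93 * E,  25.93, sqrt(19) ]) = [ - 96, -73,-60.03 , - 29, - 6 , 3,pi,sqrt(10 ),sqrt( 15 ), 3*sqrt( 2),sqrt( 19 ),25.93,  33*sqrt( 10), 93 * E]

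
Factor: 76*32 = 2^7*19^1 = 2432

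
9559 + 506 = 10065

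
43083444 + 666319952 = 709403396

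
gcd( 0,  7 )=7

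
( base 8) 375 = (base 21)C1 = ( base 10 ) 253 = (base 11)210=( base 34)7f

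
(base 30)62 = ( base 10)182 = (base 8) 266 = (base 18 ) a2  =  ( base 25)77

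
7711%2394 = 529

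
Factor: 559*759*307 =3^1*11^1*13^1*23^1*43^1*307^1= 130254267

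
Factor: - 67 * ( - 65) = 5^1*13^1*67^1=4355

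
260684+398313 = 658997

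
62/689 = 62/689 = 0.09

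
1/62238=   1/62238 = 0.00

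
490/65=98/13 = 7.54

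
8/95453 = 8/95453 = 0.00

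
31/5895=31/5895 = 0.01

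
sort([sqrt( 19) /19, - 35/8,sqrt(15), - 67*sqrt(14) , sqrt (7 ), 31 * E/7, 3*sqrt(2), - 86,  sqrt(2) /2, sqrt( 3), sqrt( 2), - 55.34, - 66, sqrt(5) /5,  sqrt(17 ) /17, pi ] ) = [ -67*sqrt(14 ), - 86,-66,  -  55.34,-35/8, sqrt( 19 )/19,sqrt(17)/17, sqrt( 5 )/5 , sqrt(2)/2,  sqrt ( 2 ), sqrt(3), sqrt(7),pi, sqrt (15),3*sqrt(2),31*E/7]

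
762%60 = 42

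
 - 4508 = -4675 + 167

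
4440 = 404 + 4036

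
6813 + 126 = 6939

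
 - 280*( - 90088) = 25224640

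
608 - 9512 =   -  8904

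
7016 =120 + 6896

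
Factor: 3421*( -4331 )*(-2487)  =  3^1*11^1*61^1* 71^1*311^1*829^1  =  36848264937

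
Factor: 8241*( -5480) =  - 45160680 = - 2^3*3^1*5^1 * 41^1 * 67^1 *137^1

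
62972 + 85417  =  148389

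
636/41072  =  159/10268= 0.02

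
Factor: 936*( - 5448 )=-5099328 = - 2^6*3^3*13^1*227^1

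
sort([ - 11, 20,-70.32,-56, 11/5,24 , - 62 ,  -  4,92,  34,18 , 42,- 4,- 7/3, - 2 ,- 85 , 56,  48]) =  [  -  85 , - 70.32 , - 62,-56,  -  11, - 4, - 4, - 7/3,-2 , 11/5,18 , 20,24, 34 , 42,48,  56,  92 ] 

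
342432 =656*522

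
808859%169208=132027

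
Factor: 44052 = 2^2 * 3^1 * 3671^1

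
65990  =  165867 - 99877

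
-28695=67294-95989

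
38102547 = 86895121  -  48792574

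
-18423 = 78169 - 96592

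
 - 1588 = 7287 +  - 8875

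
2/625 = 2/625 = 0.00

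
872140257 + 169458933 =1041599190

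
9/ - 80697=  - 1 + 26896/26899 = - 0.00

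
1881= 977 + 904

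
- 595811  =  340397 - 936208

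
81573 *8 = 652584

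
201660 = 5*40332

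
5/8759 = 5/8759 = 0.00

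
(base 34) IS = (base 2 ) 1010000000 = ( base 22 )172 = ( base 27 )NJ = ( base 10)640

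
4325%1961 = 403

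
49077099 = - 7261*(- 6759 ) 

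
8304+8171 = 16475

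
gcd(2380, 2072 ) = 28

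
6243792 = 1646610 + 4597182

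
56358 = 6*9393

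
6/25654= 3/12827 = 0.00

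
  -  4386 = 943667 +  - 948053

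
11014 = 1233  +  9781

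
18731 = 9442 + 9289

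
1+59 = 60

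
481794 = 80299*6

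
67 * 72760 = 4874920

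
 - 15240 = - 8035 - 7205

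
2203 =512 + 1691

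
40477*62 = 2509574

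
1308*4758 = 6223464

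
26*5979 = 155454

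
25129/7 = 25129/7= 3589.86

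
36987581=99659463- 62671882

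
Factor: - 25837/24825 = - 3^( - 1) * 5^( - 2)*7^1*331^( - 1) *3691^1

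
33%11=0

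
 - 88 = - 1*88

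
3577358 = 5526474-1949116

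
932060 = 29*32140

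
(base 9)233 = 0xC0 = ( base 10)192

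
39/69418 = 39/69418 = 0.00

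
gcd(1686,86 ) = 2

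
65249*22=1435478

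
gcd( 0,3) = 3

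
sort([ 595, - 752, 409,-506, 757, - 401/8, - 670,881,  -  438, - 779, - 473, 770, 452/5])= [-779, - 752, - 670, - 506,  -  473, - 438, - 401/8,452/5, 409,595,757 , 770,881 ] 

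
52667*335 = 17643445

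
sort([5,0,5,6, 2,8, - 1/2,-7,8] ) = [-7,-1/2,0,2,5,5,6,8,8] 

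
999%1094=999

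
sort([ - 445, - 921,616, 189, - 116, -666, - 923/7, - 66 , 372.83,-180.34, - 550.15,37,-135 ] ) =[-921, - 666, - 550.15, - 445,-180.34, - 135, - 923/7,-116 , - 66, 37, 189 , 372.83, 616]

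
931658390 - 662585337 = 269073053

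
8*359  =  2872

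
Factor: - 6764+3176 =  - 2^2*3^1  *  13^1 *23^1  =  - 3588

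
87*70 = 6090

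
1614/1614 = 1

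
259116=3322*78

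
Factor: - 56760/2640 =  - 2^( - 1)*43^1  =  - 43/2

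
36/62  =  18/31 = 0.58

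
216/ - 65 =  - 4 + 44/65 = - 3.32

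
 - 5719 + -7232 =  -12951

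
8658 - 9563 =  - 905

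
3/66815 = 3/66815 = 0.00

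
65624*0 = 0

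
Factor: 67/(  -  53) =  - 53^ ( - 1 )*67^1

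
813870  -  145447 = 668423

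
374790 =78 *4805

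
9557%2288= 405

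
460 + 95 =555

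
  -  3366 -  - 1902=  - 1464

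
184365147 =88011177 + 96353970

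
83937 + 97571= 181508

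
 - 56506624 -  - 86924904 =30418280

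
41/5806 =41/5806 =0.01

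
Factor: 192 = 2^6 * 3^1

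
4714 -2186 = 2528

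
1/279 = 1/279 =0.00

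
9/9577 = 9/9577 = 0.00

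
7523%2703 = 2117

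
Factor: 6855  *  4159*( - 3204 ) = - 91345863780 = - 2^2 *3^3 * 5^1 * 89^1*457^1*4159^1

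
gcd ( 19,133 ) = 19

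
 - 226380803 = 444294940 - 670675743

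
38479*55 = 2116345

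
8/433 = 8/433 = 0.02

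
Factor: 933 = 3^1*311^1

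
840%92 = 12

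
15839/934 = 15839/934 = 16.96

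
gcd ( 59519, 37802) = 1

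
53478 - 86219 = - 32741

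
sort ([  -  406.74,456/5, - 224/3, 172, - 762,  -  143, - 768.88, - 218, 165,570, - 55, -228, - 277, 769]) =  [  -  768.88, - 762,  -  406.74, - 277, - 228, - 218, - 143, - 224/3,-55 , 456/5, 165,172, 570, 769 ] 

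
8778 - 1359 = 7419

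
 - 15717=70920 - 86637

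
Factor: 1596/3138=266/523 = 2^1 * 7^1*19^1*523^ (-1 )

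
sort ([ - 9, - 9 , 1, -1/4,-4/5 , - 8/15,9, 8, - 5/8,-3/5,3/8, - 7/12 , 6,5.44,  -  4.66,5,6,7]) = [ - 9, - 9,-4.66 ,  -  4/5,- 5/8,-3/5 , - 7/12, - 8/15,- 1/4, 3/8,1,5,5.44, 6, 6, 7,  8,9]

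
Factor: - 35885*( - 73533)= 2638731705= 3^1*5^1*127^1* 193^1 * 7177^1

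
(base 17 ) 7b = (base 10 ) 130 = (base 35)3P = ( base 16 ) 82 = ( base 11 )109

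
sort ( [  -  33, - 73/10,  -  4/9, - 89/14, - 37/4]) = [ - 33 , - 37/4, - 73/10, -89/14, - 4/9]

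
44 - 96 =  - 52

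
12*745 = 8940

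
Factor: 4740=2^2 * 3^1  *  5^1*79^1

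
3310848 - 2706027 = 604821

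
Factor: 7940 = 2^2*5^1*397^1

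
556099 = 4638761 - 4082662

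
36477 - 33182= 3295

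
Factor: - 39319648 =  - 2^5*823^1*1493^1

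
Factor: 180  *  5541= 2^2*3^3*5^1*1847^1 = 997380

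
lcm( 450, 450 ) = 450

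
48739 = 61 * 799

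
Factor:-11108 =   -  2^2 * 2777^1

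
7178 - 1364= 5814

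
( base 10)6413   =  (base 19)HEA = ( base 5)201123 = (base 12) 3865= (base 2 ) 1100100001101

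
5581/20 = 279  +  1/20 =279.05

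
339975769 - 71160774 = 268814995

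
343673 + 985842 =1329515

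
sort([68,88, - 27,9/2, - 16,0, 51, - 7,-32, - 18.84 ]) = [ - 32, - 27,-18.84, - 16, - 7 , 0,9/2,51 , 68,88 ]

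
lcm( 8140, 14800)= 162800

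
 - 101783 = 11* (  -  9253)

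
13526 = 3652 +9874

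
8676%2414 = 1434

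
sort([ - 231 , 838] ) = [ - 231,  838 ] 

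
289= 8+281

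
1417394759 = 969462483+447932276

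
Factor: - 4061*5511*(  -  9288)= 2^3*3^4* 11^1*31^1*43^1*131^1* 167^1 = 207867028248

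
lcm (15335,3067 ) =15335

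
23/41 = 23/41 =0.56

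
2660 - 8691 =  - 6031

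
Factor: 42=2^1 *3^1*7^1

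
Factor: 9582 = 2^1*3^1* 1597^1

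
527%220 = 87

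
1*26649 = 26649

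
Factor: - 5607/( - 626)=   2^( - 1)*3^2 * 7^1*89^1*313^(-1 ) 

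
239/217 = 239/217  =  1.10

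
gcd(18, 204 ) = 6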